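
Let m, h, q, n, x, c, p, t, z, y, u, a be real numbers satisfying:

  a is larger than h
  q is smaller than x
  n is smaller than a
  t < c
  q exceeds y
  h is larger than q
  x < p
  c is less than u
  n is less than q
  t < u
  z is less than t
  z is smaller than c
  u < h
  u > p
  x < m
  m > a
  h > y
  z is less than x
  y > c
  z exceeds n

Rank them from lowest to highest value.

The consecutive links are each given: n < z; z < t; t < c; c < y; y < q; q < x; x < p; p < u; u < h; h < a; a < m.

n < z < t < c < y < q < x < p < u < h < a < m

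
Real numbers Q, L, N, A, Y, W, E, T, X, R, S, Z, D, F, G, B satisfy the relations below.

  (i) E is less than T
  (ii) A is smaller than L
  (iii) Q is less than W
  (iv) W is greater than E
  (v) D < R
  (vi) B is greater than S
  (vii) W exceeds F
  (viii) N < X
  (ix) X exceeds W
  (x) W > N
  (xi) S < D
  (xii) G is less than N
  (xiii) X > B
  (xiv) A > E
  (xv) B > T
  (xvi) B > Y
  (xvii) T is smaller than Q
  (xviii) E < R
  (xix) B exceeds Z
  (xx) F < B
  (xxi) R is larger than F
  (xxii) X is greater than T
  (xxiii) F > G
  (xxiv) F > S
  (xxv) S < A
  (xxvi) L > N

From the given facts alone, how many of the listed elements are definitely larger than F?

The elements the relations force above F are R, W, B, X — no chain reaches any other.
That is 4.

4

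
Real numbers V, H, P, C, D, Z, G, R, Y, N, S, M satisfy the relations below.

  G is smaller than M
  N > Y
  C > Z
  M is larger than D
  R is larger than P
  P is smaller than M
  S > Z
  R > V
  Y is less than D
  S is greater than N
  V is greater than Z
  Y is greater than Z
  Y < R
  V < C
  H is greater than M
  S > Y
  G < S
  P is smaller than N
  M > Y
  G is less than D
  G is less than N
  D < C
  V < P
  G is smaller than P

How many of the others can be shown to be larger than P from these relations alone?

5

Directly above P: N, R, M.
One step further: H, S (5 so far).
Nothing else is reachable above P; 5 in all.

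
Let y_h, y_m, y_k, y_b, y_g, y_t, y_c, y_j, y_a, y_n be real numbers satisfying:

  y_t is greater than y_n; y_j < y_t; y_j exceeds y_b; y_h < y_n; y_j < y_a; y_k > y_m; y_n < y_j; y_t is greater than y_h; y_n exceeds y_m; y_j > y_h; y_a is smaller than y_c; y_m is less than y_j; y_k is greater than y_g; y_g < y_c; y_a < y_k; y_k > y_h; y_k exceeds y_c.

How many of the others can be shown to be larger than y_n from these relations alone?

5

The elements the relations force above y_n are y_j, y_a, y_c, y_k, y_t — no chain reaches any other.
That is 5.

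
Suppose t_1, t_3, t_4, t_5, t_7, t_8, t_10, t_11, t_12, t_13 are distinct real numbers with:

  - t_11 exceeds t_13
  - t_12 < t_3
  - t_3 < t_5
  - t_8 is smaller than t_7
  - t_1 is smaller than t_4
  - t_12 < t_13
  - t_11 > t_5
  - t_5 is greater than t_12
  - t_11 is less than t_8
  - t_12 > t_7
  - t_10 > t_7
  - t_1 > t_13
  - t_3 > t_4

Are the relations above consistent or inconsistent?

Chaining the given relations yields t_12 < t_13 < t_1 < t_4 < t_3 < t_5 < t_11 < t_8 < t_7, so t_12 < t_7. But one relation states t_7 < t_12. These cannot both hold.

inconsistent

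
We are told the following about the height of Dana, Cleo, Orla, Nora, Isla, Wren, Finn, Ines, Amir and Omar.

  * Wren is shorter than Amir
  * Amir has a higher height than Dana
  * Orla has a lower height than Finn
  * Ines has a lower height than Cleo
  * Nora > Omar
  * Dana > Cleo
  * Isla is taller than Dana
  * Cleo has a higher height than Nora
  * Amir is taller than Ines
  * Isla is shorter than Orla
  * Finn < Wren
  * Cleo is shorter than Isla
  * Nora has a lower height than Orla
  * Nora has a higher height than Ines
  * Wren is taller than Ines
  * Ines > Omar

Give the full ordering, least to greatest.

Omar < Ines < Nora < Cleo < Dana < Isla < Orla < Finn < Wren < Amir

Each adjacent pair is fixed by a given relation: Omar < Ines; Ines < Nora; Nora < Cleo; Cleo < Dana; Dana < Isla; Isla < Orla; Orla < Finn; Finn < Wren; Wren < Amir. Chaining them end to end gives the full order.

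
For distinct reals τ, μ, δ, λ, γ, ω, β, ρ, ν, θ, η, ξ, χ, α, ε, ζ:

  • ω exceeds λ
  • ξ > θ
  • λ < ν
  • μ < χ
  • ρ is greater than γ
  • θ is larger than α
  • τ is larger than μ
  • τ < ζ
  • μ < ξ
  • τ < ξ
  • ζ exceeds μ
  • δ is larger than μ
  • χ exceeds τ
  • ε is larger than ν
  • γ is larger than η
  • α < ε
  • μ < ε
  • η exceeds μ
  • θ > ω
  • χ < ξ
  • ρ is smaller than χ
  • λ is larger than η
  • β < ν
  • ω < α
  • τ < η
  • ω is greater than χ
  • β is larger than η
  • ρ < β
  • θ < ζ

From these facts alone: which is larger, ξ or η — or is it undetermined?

η < γ and γ < ρ give η < ρ.
With ρ < χ: η < γ < ρ < χ.
Then χ < ω extends the chain to ω.
With ω < α: η < γ < ρ < χ < ω < α.
With α < θ: η < γ < ρ < χ < ω < α < θ.
Then θ < ξ extends the chain to ξ.
So ξ is larger.

ξ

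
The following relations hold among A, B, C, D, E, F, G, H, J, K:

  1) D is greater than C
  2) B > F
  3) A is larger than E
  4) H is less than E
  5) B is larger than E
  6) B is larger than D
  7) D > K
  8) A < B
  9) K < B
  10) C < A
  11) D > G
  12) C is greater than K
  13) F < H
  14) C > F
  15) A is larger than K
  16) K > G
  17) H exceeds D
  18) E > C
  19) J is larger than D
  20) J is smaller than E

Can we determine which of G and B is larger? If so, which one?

B

G < K < D < J < E < A < B, by transitivity through K, D, J, E, A.
So B is larger.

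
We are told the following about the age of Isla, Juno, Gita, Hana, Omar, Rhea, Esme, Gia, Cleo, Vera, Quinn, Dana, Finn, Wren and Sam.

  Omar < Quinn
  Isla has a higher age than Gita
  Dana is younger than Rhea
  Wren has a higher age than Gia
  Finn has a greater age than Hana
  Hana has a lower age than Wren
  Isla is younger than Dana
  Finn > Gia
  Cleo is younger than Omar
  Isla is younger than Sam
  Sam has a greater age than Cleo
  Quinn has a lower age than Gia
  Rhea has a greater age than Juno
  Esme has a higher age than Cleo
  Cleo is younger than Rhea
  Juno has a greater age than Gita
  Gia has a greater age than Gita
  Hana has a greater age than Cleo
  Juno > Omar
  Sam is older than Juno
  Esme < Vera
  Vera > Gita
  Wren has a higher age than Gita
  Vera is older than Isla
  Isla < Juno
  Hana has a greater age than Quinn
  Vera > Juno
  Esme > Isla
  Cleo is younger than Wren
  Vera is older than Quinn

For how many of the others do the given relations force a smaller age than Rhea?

6

Directly below Rhea: Cleo, Juno, Dana.
One step further: Omar, Gita, Isla (6 so far).
Nothing else is reachable below Rhea; 6 in all.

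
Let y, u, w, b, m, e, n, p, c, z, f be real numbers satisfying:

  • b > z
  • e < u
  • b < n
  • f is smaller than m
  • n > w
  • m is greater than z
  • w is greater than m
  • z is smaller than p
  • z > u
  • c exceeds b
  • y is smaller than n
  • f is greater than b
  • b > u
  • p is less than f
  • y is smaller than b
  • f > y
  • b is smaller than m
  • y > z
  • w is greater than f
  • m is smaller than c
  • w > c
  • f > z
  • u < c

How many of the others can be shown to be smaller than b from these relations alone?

4

From b the given relations immediately reach u, z, y.
From those, e — 4 in total.
No other element is forced below b by the given relations, so the count is 4.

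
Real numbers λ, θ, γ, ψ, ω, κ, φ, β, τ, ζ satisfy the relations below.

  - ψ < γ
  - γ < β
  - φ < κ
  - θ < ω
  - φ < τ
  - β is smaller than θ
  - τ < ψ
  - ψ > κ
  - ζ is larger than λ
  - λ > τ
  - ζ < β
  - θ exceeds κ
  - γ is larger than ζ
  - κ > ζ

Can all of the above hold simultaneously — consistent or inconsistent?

consistent

Every relation is compatible with φ < τ < λ < ζ < κ < ψ < γ < β < θ < ω; the set is consistent.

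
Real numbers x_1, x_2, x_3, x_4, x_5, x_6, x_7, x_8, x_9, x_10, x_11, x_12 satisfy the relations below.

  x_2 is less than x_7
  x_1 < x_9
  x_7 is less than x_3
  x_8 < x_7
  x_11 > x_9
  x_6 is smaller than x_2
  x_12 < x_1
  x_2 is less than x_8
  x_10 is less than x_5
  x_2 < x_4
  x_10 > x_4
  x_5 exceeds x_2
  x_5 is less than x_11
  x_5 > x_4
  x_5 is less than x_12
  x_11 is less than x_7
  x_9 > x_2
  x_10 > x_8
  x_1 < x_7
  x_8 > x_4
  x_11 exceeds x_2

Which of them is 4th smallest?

Piecing the relations together gives one ordering: x_6 < x_2 < x_4 < x_8 < x_10 < x_5 < x_12 < x_1 < x_9 < x_11 < x_7 < x_3.
The 4th smallest is x_8.

x_8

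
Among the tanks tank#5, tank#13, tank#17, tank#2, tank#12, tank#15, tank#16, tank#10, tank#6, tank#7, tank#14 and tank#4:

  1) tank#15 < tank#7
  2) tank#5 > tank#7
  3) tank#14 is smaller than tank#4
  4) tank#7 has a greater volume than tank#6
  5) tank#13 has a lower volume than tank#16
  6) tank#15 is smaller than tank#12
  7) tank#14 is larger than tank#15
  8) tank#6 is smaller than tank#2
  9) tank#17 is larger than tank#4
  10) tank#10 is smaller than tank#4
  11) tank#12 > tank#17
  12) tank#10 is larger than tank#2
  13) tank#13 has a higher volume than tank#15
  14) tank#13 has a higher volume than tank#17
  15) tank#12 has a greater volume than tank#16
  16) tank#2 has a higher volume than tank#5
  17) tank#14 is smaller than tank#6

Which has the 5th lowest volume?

Piecing the relations together gives one ordering: tank#15 < tank#14 < tank#6 < tank#7 < tank#5 < tank#2 < tank#10 < tank#4 < tank#17 < tank#13 < tank#16 < tank#12.
Counting 5 from the smallest end gives tank#5.

tank#5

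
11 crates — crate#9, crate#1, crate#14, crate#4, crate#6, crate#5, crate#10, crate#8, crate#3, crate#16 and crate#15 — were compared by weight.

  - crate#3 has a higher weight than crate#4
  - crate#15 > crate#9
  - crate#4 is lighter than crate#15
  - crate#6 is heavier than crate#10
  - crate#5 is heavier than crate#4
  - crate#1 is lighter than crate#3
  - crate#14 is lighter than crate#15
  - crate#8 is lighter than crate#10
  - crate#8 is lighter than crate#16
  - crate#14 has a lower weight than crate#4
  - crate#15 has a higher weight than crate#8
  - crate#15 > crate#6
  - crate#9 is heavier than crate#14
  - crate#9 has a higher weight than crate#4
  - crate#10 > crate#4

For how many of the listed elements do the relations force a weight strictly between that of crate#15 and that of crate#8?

2

The relations place crate#8 below crate#15. An element lies strictly between them when it is forced above crate#8 and also forced below crate#15.
Above crate#8: {crate#10, crate#6, crate#16}. Below crate#15: {crate#14, crate#4, crate#10, crate#6, crate#9}.
Intersection: {crate#10, crate#6} — 2.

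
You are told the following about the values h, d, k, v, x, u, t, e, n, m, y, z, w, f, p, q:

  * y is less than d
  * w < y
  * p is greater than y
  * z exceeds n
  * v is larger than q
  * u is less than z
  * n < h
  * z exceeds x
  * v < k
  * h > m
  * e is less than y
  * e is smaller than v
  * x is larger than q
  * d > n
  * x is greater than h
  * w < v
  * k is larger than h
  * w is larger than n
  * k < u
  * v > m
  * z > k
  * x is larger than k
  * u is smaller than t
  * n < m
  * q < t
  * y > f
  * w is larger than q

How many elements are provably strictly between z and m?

5

Chaining upward from m reaches: h, v, k, x, u, t.
Chaining downward from z reaches: e, n, q, w, h, v, k, x, u.
Strictly between m and z are those in both lists: h, v, k, x, u — 5 elements.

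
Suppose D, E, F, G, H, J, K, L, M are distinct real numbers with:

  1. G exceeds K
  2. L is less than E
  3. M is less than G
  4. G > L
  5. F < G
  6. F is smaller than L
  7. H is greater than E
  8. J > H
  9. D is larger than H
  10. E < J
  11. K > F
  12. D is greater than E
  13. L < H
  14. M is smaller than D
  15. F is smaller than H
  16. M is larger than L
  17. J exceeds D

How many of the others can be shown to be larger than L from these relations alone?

6

From L the given relations immediately reach M, E, G, H.
From those, D, J — 6 in total.
No other element is forced above L by the given relations, so the count is 6.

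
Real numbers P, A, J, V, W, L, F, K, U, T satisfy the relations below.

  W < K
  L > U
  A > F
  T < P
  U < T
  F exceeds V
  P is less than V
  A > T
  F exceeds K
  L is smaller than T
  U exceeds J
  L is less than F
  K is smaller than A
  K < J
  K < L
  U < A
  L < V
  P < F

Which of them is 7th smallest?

P

Chaining the given pairs: W < K < J < U < L < T < P < V < F < A.
Counting 7 from the smallest end gives P.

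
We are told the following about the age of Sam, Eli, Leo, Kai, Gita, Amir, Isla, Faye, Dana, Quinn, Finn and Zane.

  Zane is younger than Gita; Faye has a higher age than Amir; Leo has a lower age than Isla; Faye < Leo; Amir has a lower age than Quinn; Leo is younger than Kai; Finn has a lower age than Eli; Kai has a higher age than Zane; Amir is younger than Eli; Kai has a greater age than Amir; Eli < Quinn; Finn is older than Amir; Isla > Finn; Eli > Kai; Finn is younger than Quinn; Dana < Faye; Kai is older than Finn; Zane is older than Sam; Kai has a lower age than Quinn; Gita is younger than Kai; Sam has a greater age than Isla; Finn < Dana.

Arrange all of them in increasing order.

Nothing is placed below Amir, so it is least; from there Amir < Finn; Finn < Dana; Dana < Faye; Faye < Leo; Leo < Isla; Isla < Sam; Sam < Zane; Zane < Gita; Gita < Kai; Kai < Eli; Eli < Quinn, each given directly.

Amir < Finn < Dana < Faye < Leo < Isla < Sam < Zane < Gita < Kai < Eli < Quinn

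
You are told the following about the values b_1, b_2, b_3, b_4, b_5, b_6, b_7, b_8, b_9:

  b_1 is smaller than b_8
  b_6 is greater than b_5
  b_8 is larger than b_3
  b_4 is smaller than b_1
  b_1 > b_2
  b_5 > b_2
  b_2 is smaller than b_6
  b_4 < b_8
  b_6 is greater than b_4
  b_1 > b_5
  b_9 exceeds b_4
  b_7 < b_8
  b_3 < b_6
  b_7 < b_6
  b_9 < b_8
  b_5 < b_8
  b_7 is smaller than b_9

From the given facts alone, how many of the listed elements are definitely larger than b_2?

From b_2 the given relations immediately reach b_5, b_1, b_6.
From those, b_8 — 4 in total.
Nothing else is reachable above b_2; 4 in all.

4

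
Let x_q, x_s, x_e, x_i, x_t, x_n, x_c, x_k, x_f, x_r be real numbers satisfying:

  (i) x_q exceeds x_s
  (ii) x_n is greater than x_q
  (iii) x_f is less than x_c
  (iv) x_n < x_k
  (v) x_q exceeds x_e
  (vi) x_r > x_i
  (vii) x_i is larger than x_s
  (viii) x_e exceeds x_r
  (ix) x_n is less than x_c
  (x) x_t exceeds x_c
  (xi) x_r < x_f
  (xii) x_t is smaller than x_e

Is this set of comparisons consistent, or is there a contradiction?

Chaining the given relations yields x_c < x_t < x_e < x_q < x_n, so x_c < x_n. But one relation states x_n < x_c. These cannot both hold.

inconsistent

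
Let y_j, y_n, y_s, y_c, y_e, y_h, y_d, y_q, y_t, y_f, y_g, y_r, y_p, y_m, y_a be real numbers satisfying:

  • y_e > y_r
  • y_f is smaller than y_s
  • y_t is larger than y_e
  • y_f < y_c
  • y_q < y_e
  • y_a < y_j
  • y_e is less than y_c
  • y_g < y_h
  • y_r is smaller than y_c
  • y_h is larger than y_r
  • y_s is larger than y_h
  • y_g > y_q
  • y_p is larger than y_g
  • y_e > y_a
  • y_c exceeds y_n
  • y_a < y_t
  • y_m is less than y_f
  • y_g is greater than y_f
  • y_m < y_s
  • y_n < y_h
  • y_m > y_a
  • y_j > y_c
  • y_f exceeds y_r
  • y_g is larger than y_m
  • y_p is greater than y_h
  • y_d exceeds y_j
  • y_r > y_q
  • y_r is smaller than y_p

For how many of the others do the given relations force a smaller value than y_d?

9

From y_d the given relations immediately reach y_j.
From those, y_a, y_c — 3 in total.
From those, y_n, y_r, y_f, y_e — 7 in total.
From those, y_m, y_q — 9 in total.
No other element is forced below y_d by the given relations, so the count is 9.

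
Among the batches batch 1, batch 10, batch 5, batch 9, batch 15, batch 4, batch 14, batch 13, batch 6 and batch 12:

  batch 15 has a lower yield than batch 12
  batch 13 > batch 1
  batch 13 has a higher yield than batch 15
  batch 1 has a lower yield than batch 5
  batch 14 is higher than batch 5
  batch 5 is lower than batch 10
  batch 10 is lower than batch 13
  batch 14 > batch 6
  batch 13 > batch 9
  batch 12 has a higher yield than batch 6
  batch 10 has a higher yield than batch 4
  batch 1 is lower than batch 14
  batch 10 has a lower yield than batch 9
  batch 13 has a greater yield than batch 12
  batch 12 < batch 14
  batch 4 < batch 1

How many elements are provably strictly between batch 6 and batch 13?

Chaining upward from batch 6 reaches: batch 12, batch 14.
Chaining downward from batch 13 reaches: batch 4, batch 15, batch 1, batch 5, batch 12, batch 10, batch 9.
Strictly between batch 6 and batch 13 are those in both lists: batch 12 — 1 element.

1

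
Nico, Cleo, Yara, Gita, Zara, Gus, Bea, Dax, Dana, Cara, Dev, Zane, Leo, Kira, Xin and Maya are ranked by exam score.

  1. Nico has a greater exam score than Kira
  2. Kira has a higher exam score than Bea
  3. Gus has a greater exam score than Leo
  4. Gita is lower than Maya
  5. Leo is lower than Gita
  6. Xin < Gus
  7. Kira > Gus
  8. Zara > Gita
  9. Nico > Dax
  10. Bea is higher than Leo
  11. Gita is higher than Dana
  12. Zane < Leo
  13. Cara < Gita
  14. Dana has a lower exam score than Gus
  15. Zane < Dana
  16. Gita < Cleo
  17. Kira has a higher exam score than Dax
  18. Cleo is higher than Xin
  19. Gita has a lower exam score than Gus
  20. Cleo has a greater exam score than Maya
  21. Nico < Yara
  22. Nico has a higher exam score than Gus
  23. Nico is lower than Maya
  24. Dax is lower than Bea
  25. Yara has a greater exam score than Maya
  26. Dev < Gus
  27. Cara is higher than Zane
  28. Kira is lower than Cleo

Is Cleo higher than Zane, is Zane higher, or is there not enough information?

Zane < Leo < Gita < Gus < Kira < Nico < Maya < Cleo, by transitivity through Leo, Gita, Gus, Kira, Nico, Maya.
So Cleo is higher.

Cleo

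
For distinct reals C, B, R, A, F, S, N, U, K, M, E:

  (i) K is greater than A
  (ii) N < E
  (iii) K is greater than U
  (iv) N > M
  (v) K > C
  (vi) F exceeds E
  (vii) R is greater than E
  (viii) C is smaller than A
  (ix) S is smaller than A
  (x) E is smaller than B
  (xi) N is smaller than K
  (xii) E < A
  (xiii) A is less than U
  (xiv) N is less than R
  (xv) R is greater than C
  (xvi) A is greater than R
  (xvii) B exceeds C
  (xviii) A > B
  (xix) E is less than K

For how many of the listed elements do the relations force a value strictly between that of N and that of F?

1

Chaining upward from N reaches: E, B, R, A, U, K.
Chaining downward from F reaches: M, E.
Strictly between N and F are those in both lists: E — 1 element.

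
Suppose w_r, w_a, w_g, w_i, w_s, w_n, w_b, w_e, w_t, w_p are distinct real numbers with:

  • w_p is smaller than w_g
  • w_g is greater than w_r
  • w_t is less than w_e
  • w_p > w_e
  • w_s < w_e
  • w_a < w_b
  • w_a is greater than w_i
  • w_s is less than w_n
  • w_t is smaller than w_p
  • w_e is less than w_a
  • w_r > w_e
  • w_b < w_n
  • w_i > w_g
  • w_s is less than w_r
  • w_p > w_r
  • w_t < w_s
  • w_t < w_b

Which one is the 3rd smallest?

w_e

Chaining the given pairs: w_t < w_s < w_e < w_r < w_p < w_g < w_i < w_a < w_b < w_n.
The 3rd smallest is w_e.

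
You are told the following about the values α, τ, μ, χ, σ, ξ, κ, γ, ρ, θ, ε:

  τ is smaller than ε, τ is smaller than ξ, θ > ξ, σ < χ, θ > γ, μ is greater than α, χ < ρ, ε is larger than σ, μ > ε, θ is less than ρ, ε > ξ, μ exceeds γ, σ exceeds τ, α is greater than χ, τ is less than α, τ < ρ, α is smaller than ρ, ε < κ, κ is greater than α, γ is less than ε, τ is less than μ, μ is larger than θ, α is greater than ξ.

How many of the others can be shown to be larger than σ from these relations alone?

6

The elements the relations force above σ are χ, α, ε, μ, κ, ρ — no chain reaches any other.
That is 6.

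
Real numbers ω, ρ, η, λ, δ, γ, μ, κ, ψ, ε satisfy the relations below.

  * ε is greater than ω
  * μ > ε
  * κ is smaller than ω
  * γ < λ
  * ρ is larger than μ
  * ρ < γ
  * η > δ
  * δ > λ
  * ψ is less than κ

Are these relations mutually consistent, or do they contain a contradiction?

The single ordering ψ < κ < ω < ε < μ < ρ < γ < λ < δ < η satisfies every listed relation, so no contradiction arises.

consistent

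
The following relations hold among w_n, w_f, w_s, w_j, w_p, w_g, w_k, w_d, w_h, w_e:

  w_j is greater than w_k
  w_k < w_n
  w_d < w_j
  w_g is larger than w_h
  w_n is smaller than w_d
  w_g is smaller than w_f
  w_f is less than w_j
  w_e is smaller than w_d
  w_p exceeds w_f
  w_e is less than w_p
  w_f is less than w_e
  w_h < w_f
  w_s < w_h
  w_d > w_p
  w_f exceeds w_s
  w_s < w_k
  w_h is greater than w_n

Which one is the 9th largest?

w_k

The consecutive relations fix a unique order: w_s < w_k < w_n < w_h < w_g < w_f < w_e < w_p < w_d < w_j.
Counting 9 from the largest end gives w_k.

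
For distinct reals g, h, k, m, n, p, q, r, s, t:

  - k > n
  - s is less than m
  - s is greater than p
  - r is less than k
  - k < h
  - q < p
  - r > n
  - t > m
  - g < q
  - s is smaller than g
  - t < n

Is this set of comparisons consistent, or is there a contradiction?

inconsistent

We have s < g stated directly, yet also g < q < p < s by chaining the others — so g < s. Contradiction.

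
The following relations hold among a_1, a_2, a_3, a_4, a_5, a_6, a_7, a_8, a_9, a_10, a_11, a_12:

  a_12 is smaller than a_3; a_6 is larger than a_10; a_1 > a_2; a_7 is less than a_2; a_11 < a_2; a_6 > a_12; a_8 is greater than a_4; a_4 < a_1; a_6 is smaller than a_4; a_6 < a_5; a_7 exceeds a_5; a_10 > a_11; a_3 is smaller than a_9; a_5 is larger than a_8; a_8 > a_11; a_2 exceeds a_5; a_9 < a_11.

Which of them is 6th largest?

a_4

Chaining the given pairs: a_12 < a_3 < a_9 < a_11 < a_10 < a_6 < a_4 < a_8 < a_5 < a_7 < a_2 < a_1.
The 6th largest is a_4.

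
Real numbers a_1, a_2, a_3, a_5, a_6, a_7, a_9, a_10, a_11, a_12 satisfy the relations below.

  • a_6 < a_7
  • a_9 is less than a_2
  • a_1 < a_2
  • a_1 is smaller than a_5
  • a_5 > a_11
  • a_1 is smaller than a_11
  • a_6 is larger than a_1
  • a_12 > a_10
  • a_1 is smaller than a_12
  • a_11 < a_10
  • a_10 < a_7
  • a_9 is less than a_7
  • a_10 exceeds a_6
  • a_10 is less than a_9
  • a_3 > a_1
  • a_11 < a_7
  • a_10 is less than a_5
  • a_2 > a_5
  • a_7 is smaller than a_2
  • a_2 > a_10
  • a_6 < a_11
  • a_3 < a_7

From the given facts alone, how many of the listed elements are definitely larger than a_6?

7

Directly above a_6: a_11, a_10, a_7.
One step further: a_9, a_12, a_5, a_2 (7 so far).
Nothing else is reachable above a_6; 7 in all.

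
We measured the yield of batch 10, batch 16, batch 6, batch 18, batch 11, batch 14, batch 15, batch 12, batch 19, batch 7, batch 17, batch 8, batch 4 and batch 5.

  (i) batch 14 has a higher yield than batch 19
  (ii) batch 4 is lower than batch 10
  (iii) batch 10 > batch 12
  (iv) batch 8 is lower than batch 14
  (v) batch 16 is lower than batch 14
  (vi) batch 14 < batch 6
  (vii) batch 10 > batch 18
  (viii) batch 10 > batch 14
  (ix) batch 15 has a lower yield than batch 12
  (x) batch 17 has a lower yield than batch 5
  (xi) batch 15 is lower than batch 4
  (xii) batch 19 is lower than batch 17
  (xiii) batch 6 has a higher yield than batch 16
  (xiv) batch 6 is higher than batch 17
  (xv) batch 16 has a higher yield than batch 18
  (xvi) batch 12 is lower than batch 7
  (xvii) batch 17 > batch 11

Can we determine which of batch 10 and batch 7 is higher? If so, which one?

Following every chain through batch 7: below batch 7 we get batch 15, batch 12.
batch 10 is not reached, and no chain runs the other way from batch 10 to batch 7.
So the given relations leave the order of batch 7 and batch 10 undetermined.

undetermined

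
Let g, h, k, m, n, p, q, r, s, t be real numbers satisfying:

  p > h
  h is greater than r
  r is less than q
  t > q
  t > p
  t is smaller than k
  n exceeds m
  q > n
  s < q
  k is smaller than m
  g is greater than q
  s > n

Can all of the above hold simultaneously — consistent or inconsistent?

We have q < t stated directly, yet also t < k < m < n < s < q by chaining the others — so t < q. Contradiction.

inconsistent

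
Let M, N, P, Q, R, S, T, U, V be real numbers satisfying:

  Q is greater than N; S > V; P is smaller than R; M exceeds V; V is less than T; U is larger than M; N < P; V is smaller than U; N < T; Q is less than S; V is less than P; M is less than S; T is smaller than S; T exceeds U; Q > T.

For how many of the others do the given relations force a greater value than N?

From N the given relations immediately reach P, T, Q.
From those, R, S — 5 in total.
Nothing else is reachable above N; 5 in all.

5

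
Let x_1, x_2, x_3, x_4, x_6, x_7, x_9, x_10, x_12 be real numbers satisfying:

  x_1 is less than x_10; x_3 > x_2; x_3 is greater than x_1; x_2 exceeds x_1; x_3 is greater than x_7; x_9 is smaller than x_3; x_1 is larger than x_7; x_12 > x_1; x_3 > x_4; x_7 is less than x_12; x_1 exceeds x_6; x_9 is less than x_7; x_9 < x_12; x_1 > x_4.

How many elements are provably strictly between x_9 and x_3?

3

The relations place x_9 below x_3. An element lies strictly between them when it is forced above x_9 and also forced below x_3.
Above x_9: {x_7, x_1, x_10, x_2, x_12}. Below x_3: {x_4, x_7, x_6, x_1, x_2}.
Intersection: {x_7, x_1, x_2} — 3.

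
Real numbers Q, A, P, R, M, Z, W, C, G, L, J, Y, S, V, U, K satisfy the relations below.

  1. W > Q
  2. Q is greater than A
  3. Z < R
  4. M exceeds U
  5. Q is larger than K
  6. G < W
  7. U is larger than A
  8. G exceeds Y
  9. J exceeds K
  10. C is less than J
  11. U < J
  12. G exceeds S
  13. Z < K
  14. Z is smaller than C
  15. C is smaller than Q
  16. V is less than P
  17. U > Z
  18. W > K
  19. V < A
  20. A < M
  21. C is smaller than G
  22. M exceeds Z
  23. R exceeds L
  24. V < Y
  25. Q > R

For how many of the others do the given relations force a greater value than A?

5

Directly above A: U, M, Q.
One step further: W, J (5 so far).
No other element is forced above A by the given relations, so the count is 5.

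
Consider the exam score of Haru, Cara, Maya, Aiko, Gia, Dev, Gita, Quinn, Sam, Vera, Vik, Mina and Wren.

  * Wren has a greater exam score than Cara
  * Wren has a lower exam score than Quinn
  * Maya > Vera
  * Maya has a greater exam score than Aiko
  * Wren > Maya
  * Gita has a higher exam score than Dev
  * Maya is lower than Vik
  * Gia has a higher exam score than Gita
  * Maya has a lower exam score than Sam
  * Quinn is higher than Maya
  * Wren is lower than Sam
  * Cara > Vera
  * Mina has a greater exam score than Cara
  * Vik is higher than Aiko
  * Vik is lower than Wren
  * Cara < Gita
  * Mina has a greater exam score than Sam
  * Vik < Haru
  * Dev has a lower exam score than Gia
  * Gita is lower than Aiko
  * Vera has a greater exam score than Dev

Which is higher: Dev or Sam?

Sam

Following the relations from Dev: Dev < Vera < Cara < Gita < Aiko < Maya < Vik < Wren < Sam.
So Dev < Sam; Sam is the higher of the two.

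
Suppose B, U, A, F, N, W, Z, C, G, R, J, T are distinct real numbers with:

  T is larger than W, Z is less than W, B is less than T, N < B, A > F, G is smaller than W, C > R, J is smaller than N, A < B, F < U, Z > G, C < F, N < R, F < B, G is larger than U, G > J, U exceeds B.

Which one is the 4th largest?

G

Chaining the given pairs: J < N < R < C < F < A < B < U < G < Z < W < T.
Counting 4 from the largest end gives G.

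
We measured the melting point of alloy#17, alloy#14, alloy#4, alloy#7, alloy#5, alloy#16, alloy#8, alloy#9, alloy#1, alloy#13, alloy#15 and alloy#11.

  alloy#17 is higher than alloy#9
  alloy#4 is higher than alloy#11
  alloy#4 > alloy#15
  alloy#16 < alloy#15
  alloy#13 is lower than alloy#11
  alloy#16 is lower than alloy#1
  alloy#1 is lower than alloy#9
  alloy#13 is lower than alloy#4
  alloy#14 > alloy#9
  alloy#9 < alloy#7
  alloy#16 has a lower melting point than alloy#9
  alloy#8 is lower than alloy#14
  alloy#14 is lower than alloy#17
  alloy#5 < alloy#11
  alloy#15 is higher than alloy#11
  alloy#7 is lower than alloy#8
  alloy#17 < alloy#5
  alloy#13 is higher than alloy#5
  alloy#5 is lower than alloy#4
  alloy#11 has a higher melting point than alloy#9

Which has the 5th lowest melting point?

Piecing the relations together gives one ordering: alloy#16 < alloy#1 < alloy#9 < alloy#7 < alloy#8 < alloy#14 < alloy#17 < alloy#5 < alloy#13 < alloy#11 < alloy#15 < alloy#4.
The 5th smallest is alloy#8.

alloy#8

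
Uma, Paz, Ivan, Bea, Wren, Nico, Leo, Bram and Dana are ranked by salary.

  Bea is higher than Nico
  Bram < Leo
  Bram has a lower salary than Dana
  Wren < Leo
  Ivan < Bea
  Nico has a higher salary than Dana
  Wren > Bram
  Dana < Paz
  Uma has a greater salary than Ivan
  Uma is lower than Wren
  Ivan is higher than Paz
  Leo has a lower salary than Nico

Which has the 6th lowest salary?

Piecing the relations together gives one ordering: Bram < Dana < Paz < Ivan < Uma < Wren < Leo < Nico < Bea.
The 6th smallest is Wren.

Wren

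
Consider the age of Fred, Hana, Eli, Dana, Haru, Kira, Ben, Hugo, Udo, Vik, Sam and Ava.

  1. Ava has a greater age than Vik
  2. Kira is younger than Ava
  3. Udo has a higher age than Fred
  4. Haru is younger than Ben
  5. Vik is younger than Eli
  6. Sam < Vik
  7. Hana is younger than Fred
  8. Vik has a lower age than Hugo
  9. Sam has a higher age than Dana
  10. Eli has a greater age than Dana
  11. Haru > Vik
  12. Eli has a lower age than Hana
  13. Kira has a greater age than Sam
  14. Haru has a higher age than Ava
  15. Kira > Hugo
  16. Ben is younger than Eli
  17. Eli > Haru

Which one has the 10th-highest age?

Vik

Piecing the relations together gives one ordering: Dana < Sam < Vik < Hugo < Kira < Ava < Haru < Ben < Eli < Hana < Fred < Udo.
The 10th largest is Vik.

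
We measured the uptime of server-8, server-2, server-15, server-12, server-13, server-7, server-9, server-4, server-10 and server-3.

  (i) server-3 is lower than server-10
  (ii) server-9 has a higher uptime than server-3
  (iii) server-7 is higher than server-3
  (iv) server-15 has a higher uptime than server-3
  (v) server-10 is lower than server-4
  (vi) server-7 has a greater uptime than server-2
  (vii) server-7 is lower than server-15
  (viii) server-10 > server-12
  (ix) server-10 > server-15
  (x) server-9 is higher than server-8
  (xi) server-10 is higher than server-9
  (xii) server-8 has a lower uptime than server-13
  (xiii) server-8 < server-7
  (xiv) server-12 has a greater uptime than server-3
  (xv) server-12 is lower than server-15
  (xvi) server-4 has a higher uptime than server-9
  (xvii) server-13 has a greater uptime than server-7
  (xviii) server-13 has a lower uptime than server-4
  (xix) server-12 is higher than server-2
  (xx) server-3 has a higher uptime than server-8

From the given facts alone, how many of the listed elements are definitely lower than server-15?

5

The elements the relations force below server-15 are server-8, server-3, server-2, server-7, server-12 — no chain reaches any other.
That is 5.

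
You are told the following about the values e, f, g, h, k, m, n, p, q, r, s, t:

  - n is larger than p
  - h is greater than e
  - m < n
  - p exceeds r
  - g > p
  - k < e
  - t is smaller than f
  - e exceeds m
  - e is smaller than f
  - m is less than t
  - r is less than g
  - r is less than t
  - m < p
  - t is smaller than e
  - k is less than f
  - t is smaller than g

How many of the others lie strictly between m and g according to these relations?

2

Chaining upward from m reaches: p, n, t, e, h, f.
Chaining downward from g reaches: r, p, t.
Strictly between m and g are those in both lists: p, t — 2 elements.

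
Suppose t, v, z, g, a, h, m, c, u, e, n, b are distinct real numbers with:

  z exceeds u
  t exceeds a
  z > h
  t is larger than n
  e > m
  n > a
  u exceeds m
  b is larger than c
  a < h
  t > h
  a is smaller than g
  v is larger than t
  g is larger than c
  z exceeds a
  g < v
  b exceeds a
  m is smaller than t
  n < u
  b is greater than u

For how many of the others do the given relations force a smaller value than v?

Directly below v: t, g.
One step further: a, n, m, h, c (7 so far).
Nothing else is reachable below v; 7 in all.

7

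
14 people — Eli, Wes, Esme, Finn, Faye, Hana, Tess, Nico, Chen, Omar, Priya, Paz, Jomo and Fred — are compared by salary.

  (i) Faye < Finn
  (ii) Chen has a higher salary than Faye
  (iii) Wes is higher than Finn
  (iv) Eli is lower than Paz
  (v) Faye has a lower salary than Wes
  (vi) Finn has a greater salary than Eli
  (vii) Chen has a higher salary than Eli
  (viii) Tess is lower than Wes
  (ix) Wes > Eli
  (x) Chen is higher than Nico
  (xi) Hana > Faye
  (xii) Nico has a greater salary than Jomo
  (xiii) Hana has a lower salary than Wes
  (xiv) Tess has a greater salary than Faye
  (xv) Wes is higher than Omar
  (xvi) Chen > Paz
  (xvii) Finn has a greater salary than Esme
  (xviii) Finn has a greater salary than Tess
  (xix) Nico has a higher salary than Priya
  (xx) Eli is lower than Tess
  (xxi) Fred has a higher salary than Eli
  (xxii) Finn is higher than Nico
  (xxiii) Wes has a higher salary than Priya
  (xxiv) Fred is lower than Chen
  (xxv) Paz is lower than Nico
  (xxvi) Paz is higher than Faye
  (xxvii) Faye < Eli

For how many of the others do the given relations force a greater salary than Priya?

Directly above Priya: Nico, Wes.
One step further: Finn, Chen (4 so far).
Nothing else is reachable above Priya; 4 in all.

4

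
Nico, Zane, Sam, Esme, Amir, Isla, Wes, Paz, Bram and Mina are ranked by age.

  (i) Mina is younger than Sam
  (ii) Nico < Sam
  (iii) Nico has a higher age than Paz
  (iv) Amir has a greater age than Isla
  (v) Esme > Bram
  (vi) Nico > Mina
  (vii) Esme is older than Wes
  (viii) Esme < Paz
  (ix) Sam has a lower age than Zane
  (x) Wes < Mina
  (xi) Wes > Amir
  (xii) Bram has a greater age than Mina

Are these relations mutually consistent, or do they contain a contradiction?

Every relation is compatible with Isla < Amir < Wes < Mina < Bram < Esme < Paz < Nico < Sam < Zane; the set is consistent.

consistent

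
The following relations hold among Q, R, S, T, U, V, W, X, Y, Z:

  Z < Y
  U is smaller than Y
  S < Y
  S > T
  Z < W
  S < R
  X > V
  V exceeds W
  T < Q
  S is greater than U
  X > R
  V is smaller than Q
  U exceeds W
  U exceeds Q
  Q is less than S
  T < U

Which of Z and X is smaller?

Z

The relevant relations are Z < W; W < V; V < Q; Q < U; U < S; S < R; R < X.
Together: Z < W < V < Q < U < S < R < X.
So Z < X; Z is the smaller of the two.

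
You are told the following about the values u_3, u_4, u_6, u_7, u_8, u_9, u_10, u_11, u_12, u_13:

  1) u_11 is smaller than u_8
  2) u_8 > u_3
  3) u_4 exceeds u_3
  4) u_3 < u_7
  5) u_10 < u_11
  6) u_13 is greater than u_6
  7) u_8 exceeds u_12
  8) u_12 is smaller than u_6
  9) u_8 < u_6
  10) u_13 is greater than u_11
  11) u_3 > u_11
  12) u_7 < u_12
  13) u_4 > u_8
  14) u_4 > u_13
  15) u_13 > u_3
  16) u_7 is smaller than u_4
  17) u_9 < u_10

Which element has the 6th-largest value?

Piecing the relations together gives one ordering: u_9 < u_10 < u_11 < u_3 < u_7 < u_12 < u_8 < u_6 < u_13 < u_4.
The 6th largest is u_7.

u_7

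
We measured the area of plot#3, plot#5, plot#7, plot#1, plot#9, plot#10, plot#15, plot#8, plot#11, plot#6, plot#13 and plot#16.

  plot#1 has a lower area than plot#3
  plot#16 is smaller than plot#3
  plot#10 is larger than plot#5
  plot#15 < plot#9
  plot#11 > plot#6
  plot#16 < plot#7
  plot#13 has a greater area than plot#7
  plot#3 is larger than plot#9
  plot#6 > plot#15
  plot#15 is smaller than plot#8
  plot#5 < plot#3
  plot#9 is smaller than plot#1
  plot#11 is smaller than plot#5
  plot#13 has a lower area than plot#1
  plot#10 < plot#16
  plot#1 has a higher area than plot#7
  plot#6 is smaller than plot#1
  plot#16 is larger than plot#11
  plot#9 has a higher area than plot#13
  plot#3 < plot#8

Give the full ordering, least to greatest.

Each adjacent pair is fixed by a given relation: plot#15 < plot#6; plot#6 < plot#11; plot#11 < plot#5; plot#5 < plot#10; plot#10 < plot#16; plot#16 < plot#7; plot#7 < plot#13; plot#13 < plot#9; plot#9 < plot#1; plot#1 < plot#3; plot#3 < plot#8. Chaining them end to end gives the full order.

plot#15 < plot#6 < plot#11 < plot#5 < plot#10 < plot#16 < plot#7 < plot#13 < plot#9 < plot#1 < plot#3 < plot#8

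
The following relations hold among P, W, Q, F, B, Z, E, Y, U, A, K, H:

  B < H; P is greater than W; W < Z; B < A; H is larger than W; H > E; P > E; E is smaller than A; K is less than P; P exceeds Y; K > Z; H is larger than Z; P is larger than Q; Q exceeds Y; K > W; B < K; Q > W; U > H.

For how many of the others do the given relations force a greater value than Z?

4

Directly above Z: K, H.
One step further: P, U (4 so far).
Nothing else is reachable above Z; 4 in all.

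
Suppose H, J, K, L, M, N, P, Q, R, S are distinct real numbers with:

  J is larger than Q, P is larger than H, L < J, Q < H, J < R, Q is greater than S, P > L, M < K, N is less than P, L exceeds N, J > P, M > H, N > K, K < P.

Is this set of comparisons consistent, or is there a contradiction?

Every relation is compatible with S < Q < H < M < K < N < L < P < J < R; the set is consistent.

consistent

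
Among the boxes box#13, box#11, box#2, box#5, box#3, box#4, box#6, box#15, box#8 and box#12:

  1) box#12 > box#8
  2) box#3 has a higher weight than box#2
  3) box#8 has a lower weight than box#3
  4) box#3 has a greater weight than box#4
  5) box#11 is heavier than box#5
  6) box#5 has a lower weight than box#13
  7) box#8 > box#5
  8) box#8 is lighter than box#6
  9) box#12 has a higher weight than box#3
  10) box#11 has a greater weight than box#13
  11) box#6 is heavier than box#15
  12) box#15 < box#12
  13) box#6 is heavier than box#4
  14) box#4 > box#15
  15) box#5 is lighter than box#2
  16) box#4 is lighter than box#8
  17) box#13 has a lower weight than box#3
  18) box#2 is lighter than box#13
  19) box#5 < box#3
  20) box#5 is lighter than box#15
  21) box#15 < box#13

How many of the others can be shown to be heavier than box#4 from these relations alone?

4

Directly above box#4: box#8, box#3, box#6.
One step further: box#12 (4 so far).
Nothing else is reachable above box#4; 4 in all.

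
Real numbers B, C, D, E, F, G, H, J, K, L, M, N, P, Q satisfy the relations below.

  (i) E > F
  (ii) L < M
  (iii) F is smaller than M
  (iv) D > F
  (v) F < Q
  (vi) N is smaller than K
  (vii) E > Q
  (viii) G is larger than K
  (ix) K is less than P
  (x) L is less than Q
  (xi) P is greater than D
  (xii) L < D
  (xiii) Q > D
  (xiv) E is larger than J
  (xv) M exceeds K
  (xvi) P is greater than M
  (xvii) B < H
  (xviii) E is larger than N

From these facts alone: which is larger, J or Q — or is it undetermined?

undetermined

Following every chain through J: above J we get E.
Q is not reached, and no chain runs the other way from Q to J.
So the given relations leave the order of J and Q undetermined.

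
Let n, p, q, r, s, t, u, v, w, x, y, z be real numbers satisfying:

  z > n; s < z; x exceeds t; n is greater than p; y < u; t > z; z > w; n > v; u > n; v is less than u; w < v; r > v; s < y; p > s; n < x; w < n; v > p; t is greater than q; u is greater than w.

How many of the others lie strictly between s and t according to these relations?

4

Chaining upward from s reaches: p, v, y, n, z, u, r, x.
Chaining downward from t reaches: q, w, p, v, n, z.
Strictly between s and t are those in both lists: p, v, n, z — 4 elements.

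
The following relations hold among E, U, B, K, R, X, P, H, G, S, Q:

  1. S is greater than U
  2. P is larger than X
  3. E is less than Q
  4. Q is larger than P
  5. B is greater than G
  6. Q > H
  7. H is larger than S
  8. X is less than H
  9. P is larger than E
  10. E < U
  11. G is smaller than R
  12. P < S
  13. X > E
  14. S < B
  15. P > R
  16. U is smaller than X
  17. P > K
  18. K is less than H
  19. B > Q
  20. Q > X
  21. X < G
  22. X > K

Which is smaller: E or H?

E < U and U < X give E < X.
With X < G: E < U < X < G.
Then G < R extends the chain to R.
Then R < P extends the chain to P.
Then P < S extends the chain to S.
Then S < H extends the chain to H.
So E < H; E is the smaller of the two.

E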